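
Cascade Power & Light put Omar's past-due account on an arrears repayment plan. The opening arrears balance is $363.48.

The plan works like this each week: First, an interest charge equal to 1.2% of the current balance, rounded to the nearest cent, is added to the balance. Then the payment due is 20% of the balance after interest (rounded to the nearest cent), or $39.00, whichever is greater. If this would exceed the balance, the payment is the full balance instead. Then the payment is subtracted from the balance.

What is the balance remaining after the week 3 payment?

$192.88

Week 1: opening $363.48; interest $4.36 → $367.84; payment $73.57; balance $294.27
Week 2: opening $294.27; interest $3.53 → $297.80; payment $59.56; balance $238.24
Week 3: opening $238.24; interest $2.86 → $241.10; payment $48.22; balance $192.88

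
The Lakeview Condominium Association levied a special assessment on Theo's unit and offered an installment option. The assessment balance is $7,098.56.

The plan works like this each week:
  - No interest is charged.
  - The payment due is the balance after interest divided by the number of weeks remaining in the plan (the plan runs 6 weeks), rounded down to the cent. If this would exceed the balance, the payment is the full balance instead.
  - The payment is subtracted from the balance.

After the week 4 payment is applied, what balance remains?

Week 1: $7,098.56 − $1,183.09 → $5,915.47
Week 2: $5,915.47 − $1,183.09 → $4,732.38
Week 3: $4,732.38 − $1,183.09 → $3,549.29
Week 4: $3,549.29 − $1,183.09 → $2,366.20

$2,366.20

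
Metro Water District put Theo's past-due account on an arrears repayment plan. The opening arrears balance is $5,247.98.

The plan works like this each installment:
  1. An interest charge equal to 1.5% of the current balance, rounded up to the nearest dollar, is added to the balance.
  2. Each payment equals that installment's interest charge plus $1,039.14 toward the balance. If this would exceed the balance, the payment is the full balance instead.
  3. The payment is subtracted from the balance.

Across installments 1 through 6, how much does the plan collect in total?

Installment 1: opening $5,247.98; interest $79.00 → $5,326.98; payment $1,118.14; balance $4,208.84
Installment 2: opening $4,208.84; interest $64.00 → $4,272.84; payment $1,103.14; balance $3,169.70
Installment 3: opening $3,169.70; interest $48.00 → $3,217.70; payment $1,087.14; balance $2,130.56
Installment 4: opening $2,130.56; interest $32.00 → $2,162.56; payment $1,071.14; balance $1,091.42
Installment 5: opening $1,091.42; interest $17.00 → $1,108.42; payment $1,056.14; balance $52.28
Installment 6: opening $52.28; interest $1.00 → $53.28; payment $53.28; balance $0.00
Total paid: $5,488.98

$5,488.98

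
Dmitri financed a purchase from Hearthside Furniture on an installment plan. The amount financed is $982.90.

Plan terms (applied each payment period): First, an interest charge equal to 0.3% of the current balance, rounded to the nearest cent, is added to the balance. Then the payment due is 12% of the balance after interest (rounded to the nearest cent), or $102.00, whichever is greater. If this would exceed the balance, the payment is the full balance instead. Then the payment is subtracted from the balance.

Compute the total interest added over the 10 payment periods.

Payment period 1: opening $982.90; interest $2.95 → $985.85; payment $118.30; balance $867.55
Payment period 2: opening $867.55; interest $2.60 → $870.15; payment $104.42; balance $765.73
Payment period 3: opening $765.73; interest $2.30 → $768.03; payment $102.00; balance $666.03
Payment period 4: opening $666.03; interest $2.00 → $668.03; payment $102.00; balance $566.03
Payment period 5: opening $566.03; interest $1.70 → $567.73; payment $102.00; balance $465.73
Payment period 6: opening $465.73; interest $1.40 → $467.13; payment $102.00; balance $365.13
Payment period 7: opening $365.13; interest $1.10 → $366.23; payment $102.00; balance $264.23
Payment period 8: opening $264.23; interest $0.79 → $265.02; payment $102.00; balance $163.02
Payment period 9: opening $163.02; interest $0.49 → $163.51; payment $102.00; balance $61.51
Payment period 10: opening $61.51; interest $0.18 → $61.69; payment $61.69; balance $0.00
Total interest: $2.95 + $2.60 + $2.30 + $2.00 + $1.70 + $1.40 + $1.10 + $0.79 + $0.49 + $0.18 = $15.51

$15.51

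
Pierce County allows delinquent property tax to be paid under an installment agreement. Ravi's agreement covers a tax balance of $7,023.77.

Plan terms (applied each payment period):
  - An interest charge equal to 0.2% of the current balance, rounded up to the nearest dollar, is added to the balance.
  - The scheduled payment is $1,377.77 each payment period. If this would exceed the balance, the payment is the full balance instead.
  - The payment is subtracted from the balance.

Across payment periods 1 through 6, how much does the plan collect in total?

Payment period 1: opening $7,023.77; interest $15.00 → $7,038.77; payment $1,377.77; balance $5,661.00
Payment period 2: opening $5,661.00; interest $12.00 → $5,673.00; payment $1,377.77; balance $4,295.23
Payment period 3: opening $4,295.23; interest $9.00 → $4,304.23; payment $1,377.77; balance $2,926.46
Payment period 4: opening $2,926.46; interest $6.00 → $2,932.46; payment $1,377.77; balance $1,554.69
Payment period 5: opening $1,554.69; interest $4.00 → $1,558.69; payment $1,377.77; balance $180.92
Payment period 6: opening $180.92; interest $1.00 → $181.92; payment $181.92; balance $0.00
Total paid: $7,070.77

$7,070.77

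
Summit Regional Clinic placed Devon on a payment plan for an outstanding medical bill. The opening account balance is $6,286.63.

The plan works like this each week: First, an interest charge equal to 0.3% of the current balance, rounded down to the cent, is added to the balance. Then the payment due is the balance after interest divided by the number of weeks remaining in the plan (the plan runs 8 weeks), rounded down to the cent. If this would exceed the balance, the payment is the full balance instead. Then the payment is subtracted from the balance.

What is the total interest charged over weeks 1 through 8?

$85.42

Week 1: opening $6,286.63; interest $18.85 → $6,305.48; payment $788.18; balance $5,517.30
Week 2: opening $5,517.30; interest $16.55 → $5,533.85; payment $790.55; balance $4,743.30
Week 3: opening $4,743.30; interest $14.22 → $4,757.52; payment $792.92; balance $3,964.60
Week 4: opening $3,964.60; interest $11.89 → $3,976.49; payment $795.29; balance $3,181.20
Week 5: opening $3,181.20; interest $9.54 → $3,190.74; payment $797.68; balance $2,393.06
Week 6: opening $2,393.06; interest $7.17 → $2,400.23; payment $800.07; balance $1,600.16
Week 7: opening $1,600.16; interest $4.80 → $1,604.96; payment $802.48; balance $802.48
Week 8: opening $802.48; interest $2.40 → $804.88; payment $804.88; balance $0.00
Total interest: $18.85 + $16.55 + $14.22 + $11.89 + $9.54 + $7.17 + $4.80 + $2.40 = $85.42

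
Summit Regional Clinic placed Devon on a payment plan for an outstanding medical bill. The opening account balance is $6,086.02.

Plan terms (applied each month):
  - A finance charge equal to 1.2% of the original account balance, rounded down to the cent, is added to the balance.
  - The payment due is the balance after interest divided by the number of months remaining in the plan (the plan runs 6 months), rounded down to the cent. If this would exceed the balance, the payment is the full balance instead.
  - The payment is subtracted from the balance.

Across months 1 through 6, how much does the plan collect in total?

Month 1: $6,086.02 +$73.03 interest = $6,159.05; pay $1,026.50 → $5,132.55
Month 2: $5,132.55 +$73.03 interest = $5,205.58; pay $1,041.11 → $4,164.47
Month 3: $4,164.47 +$73.03 interest = $4,237.50; pay $1,059.37 → $3,178.13
Month 4: $3,178.13 +$73.03 interest = $3,251.16; pay $1,083.72 → $2,167.44
Month 5: $2,167.44 +$73.03 interest = $2,240.47; pay $1,120.23 → $1,120.24
Month 6: $1,120.24 +$73.03 interest = $1,193.27; pay $1,193.27 → $0.00
Total paid: $6,524.20

$6,524.20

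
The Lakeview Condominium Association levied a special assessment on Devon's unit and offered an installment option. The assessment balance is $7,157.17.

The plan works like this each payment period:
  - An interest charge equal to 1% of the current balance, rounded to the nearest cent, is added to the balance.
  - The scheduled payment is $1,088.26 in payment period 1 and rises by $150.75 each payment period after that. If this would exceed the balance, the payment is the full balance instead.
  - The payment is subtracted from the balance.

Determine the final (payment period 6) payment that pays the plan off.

Payment period 1: $7,157.17 +$71.57 interest = $7,228.74; pay $1,088.26 → $6,140.48
Payment period 2: $6,140.48 +$61.40 interest = $6,201.88; pay $1,239.01 → $4,962.87
Payment period 3: $4,962.87 +$49.63 interest = $5,012.50; pay $1,389.76 → $3,622.74
Payment period 4: $3,622.74 +$36.23 interest = $3,658.97; pay $1,540.51 → $2,118.46
Payment period 5: $2,118.46 +$21.18 interest = $2,139.64; pay $1,691.26 → $448.38
Payment period 6: $448.38 +$4.48 interest = $452.86; pay $452.86 → $0.00

$452.86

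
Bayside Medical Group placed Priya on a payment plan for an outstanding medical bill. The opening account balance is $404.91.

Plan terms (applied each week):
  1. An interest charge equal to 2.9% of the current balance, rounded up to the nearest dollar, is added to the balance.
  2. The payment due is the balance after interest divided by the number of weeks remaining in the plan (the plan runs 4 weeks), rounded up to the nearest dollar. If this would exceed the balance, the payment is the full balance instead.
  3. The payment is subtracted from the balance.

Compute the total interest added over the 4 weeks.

$33.00

# | Opening | Interest | Payment | End bal
1 | $404.91 | $12.00 | $105.00 | $311.91
2 | $311.91 | $10.00 | $108.00 | $213.91
3 | $213.91 | $7.00 | $111.00 | $109.91
4 | $109.91 | $4.00 | $113.91 | $0.00
Total interest: $12.00 + $10.00 + $7.00 + $4.00 = $33.00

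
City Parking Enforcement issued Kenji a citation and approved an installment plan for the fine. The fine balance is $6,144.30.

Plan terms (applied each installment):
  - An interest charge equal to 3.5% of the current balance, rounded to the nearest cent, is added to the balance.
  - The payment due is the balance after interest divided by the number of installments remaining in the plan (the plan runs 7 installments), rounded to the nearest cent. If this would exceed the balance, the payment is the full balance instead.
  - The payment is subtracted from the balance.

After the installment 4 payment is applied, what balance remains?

$3,021.74

Installment 1: $6,144.30 +$215.05 interest = $6,359.35; pay $908.48 → $5,450.87
Installment 2: $5,450.87 +$190.78 interest = $5,641.65; pay $940.28 → $4,701.37
Installment 3: $4,701.37 +$164.55 interest = $4,865.92; pay $973.18 → $3,892.74
Installment 4: $3,892.74 +$136.25 interest = $4,028.99; pay $1,007.25 → $3,021.74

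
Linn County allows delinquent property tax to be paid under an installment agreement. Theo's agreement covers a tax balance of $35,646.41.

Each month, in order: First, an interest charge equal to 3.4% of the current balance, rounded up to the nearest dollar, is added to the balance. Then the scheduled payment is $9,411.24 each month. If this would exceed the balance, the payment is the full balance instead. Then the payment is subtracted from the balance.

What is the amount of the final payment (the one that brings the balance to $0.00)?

Month 1: $35,646.41 +$1,212.00 interest = $36,858.41; pay $9,411.24 → $27,447.17
Month 2: $27,447.17 +$934.00 interest = $28,381.17; pay $9,411.24 → $18,969.93
Month 3: $18,969.93 +$645.00 interest = $19,614.93; pay $9,411.24 → $10,203.69
Month 4: $10,203.69 +$347.00 interest = $10,550.69; pay $9,411.24 → $1,139.45
Month 5: $1,139.45 +$39.00 interest = $1,178.45; pay $1,178.45 → $0.00

$1,178.45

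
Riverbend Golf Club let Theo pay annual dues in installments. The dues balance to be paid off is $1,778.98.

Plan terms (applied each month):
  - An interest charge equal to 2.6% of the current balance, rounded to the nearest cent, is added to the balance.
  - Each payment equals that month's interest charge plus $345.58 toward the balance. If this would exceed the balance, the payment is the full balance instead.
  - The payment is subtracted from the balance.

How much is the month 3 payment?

$373.86

Month 1: opening $1,778.98; interest $46.25 → $1,825.23; payment $391.83; balance $1,433.40
Month 2: opening $1,433.40; interest $37.27 → $1,470.67; payment $382.85; balance $1,087.82
Month 3: opening $1,087.82; interest $28.28 → $1,116.10; payment $373.86; balance $742.24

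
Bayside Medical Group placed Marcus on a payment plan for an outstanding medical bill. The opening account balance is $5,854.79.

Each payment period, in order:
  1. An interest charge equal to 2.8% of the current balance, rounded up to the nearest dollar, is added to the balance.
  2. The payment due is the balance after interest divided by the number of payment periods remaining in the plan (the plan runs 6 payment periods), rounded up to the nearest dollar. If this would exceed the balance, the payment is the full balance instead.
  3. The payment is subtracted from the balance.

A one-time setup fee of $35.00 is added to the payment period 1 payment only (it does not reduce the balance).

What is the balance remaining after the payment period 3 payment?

Payment period 1: opening $5,854.79; interest $164.00 → $6,018.79; payment $1,004.00 (+ $35.00 fee); balance $5,014.79
Payment period 2: opening $5,014.79; interest $141.00 → $5,155.79; payment $1,032.00; balance $4,123.79
Payment period 3: opening $4,123.79; interest $116.00 → $4,239.79; payment $1,060.00; balance $3,179.79

$3,179.79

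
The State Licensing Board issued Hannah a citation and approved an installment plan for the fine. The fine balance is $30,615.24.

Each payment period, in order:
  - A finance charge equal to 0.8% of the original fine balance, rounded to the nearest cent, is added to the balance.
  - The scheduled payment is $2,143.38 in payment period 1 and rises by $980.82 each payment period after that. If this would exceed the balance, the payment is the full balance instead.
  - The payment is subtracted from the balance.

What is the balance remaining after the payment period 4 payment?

$17,136.48

# | Opening | Interest | Payment | End bal
1 | $30,615.24 | $244.92 | $2,143.38 | $28,716.78
2 | $28,716.78 | $244.92 | $3,124.20 | $25,837.50
3 | $25,837.50 | $244.92 | $4,105.02 | $21,977.40
4 | $21,977.40 | $244.92 | $5,085.84 | $17,136.48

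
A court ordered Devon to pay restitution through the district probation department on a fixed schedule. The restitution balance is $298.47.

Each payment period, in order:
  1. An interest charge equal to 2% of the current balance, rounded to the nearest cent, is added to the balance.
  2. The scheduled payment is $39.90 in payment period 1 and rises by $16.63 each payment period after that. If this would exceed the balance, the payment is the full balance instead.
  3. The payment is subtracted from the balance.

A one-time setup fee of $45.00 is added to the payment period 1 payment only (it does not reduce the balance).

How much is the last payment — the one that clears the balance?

Payment period 1: opening $298.47; interest $5.97 → $304.44; payment $39.90 (+ $45.00 fee); balance $264.54
Payment period 2: opening $264.54; interest $5.29 → $269.83; payment $56.53; balance $213.30
Payment period 3: opening $213.30; interest $4.27 → $217.57; payment $73.16; balance $144.41
Payment period 4: opening $144.41; interest $2.89 → $147.30; payment $89.79; balance $57.51
Payment period 5: opening $57.51; interest $1.15 → $58.66; payment $58.66; balance $0.00

$58.66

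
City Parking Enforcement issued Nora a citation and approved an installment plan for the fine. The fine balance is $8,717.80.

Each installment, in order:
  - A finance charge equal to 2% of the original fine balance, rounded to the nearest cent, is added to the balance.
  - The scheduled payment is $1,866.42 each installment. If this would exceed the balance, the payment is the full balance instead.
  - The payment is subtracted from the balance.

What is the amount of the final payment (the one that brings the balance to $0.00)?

$431.86

Installment 1: opening $8,717.80; interest $174.36 → $8,892.16; payment $1,866.42; balance $7,025.74
Installment 2: opening $7,025.74; interest $174.36 → $7,200.10; payment $1,866.42; balance $5,333.68
Installment 3: opening $5,333.68; interest $174.36 → $5,508.04; payment $1,866.42; balance $3,641.62
Installment 4: opening $3,641.62; interest $174.36 → $3,815.98; payment $1,866.42; balance $1,949.56
Installment 5: opening $1,949.56; interest $174.36 → $2,123.92; payment $1,866.42; balance $257.50
Installment 6: opening $257.50; interest $174.36 → $431.86; payment $431.86; balance $0.00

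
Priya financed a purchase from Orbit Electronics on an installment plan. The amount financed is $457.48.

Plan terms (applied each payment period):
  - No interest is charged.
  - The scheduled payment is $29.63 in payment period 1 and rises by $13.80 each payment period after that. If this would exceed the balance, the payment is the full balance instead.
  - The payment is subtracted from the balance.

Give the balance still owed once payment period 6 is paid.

$72.70

Payment period 1: opening $457.48; payment $29.63; balance $427.85
Payment period 2: opening $427.85; payment $43.43; balance $384.42
Payment period 3: opening $384.42; payment $57.23; balance $327.19
Payment period 4: opening $327.19; payment $71.03; balance $256.16
Payment period 5: opening $256.16; payment $84.83; balance $171.33
Payment period 6: opening $171.33; payment $98.63; balance $72.70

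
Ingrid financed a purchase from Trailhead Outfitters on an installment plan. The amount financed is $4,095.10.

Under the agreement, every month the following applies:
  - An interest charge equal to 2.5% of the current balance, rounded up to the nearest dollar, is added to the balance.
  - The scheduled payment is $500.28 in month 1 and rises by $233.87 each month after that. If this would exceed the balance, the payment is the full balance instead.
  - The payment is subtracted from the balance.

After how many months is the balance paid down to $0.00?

5

Month 1: opening $4,095.10; interest $103.00 → $4,198.10; payment $500.28; balance $3,697.82
Month 2: opening $3,697.82; interest $93.00 → $3,790.82; payment $734.15; balance $3,056.67
Month 3: opening $3,056.67; interest $77.00 → $3,133.67; payment $968.02; balance $2,165.65
Month 4: opening $2,165.65; interest $55.00 → $2,220.65; payment $1,201.89; balance $1,018.76
Month 5: opening $1,018.76; interest $26.00 → $1,044.76; payment $1,044.76; balance $0.00
Balance reaches $0.00 in month 5.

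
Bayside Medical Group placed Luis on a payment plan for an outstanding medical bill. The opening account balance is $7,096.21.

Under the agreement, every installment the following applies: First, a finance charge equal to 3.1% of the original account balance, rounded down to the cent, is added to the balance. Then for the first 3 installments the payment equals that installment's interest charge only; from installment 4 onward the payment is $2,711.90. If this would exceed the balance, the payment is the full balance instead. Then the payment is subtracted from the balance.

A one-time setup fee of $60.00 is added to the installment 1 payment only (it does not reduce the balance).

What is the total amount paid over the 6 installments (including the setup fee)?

$8,476.09

Installment 1: opening $7,096.21; interest $219.98 → $7,316.19; payment $219.98 (+ $60.00 fee); balance $7,096.21
Installment 2: opening $7,096.21; interest $219.98 → $7,316.19; payment $219.98; balance $7,096.21
Installment 3: opening $7,096.21; interest $219.98 → $7,316.19; payment $219.98; balance $7,096.21
Installment 4: opening $7,096.21; interest $219.98 → $7,316.19; payment $2,711.90; balance $4,604.29
Installment 5: opening $4,604.29; interest $219.98 → $4,824.27; payment $2,711.90; balance $2,112.37
Installment 6: opening $2,112.37; interest $219.98 → $2,332.35; payment $2,332.35; balance $0.00
Total paid: $8,476.09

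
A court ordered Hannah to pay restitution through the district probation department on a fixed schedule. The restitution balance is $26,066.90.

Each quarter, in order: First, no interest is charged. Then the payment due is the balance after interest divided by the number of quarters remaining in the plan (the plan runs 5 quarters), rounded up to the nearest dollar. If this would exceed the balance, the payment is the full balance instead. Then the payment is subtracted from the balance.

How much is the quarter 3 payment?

Quarter 1: opening $26,066.90; payment $5,214.00; balance $20,852.90
Quarter 2: opening $20,852.90; payment $5,214.00; balance $15,638.90
Quarter 3: opening $15,638.90; payment $5,213.00; balance $10,425.90

$5,213.00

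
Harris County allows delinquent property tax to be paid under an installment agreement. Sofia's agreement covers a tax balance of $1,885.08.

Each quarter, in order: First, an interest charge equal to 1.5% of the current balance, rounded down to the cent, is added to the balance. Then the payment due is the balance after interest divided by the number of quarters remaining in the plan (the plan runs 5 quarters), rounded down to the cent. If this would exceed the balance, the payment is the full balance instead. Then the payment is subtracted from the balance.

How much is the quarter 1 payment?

Quarter 1: $1,885.08 +$28.27 interest = $1,913.35; pay $382.67 → $1,530.68

$382.67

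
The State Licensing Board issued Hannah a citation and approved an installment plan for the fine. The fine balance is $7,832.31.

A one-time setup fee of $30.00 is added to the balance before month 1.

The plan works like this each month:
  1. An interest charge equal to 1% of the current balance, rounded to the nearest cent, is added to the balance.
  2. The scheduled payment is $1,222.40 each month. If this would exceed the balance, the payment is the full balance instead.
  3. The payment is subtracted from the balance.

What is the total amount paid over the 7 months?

$8,168.44

# | Opening | Interest | Payment | End bal
1 | $7,862.31 | $78.62 | $1,222.40 | $6,718.53
2 | $6,718.53 | $67.19 | $1,222.40 | $5,563.32
3 | $5,563.32 | $55.63 | $1,222.40 | $4,396.55
4 | $4,396.55 | $43.97 | $1,222.40 | $3,218.12
5 | $3,218.12 | $32.18 | $1,222.40 | $2,027.90
6 | $2,027.90 | $20.28 | $1,222.40 | $825.78
7 | $825.78 | $8.26 | $834.04 | $0.00
Total paid: $8,168.44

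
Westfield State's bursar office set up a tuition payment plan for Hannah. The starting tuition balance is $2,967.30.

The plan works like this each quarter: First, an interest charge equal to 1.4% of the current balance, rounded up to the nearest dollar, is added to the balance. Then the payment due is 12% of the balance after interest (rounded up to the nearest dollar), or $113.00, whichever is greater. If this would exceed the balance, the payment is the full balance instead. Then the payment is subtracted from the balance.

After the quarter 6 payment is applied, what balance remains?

# | Opening | Interest | Payment | End bal
1 | $2,967.30 | $42.00 | $362.00 | $2,647.30
2 | $2,647.30 | $38.00 | $323.00 | $2,362.30
3 | $2,362.30 | $34.00 | $288.00 | $2,108.30
4 | $2,108.30 | $30.00 | $257.00 | $1,881.30
5 | $1,881.30 | $27.00 | $229.00 | $1,679.30
6 | $1,679.30 | $24.00 | $205.00 | $1,498.30

$1,498.30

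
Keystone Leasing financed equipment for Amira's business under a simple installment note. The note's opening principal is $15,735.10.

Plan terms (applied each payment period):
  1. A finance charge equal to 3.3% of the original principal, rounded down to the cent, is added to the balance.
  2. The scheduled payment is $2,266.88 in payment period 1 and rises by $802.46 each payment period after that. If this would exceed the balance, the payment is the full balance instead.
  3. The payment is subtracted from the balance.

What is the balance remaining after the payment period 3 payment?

$8,084.83

Payment period 1: $15,735.10 +$519.25 interest = $16,254.35; pay $2,266.88 → $13,987.47
Payment period 2: $13,987.47 +$519.25 interest = $14,506.72; pay $3,069.34 → $11,437.38
Payment period 3: $11,437.38 +$519.25 interest = $11,956.63; pay $3,871.80 → $8,084.83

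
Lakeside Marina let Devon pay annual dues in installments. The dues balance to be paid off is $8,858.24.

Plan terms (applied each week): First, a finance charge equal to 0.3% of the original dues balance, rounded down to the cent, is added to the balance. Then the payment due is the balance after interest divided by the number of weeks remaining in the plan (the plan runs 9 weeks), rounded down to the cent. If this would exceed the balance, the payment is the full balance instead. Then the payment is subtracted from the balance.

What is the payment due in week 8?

$1,032.85

Week 1: opening $8,858.24; interest $26.57 → $8,884.81; payment $987.20; balance $7,897.61
Week 2: opening $7,897.61; interest $26.57 → $7,924.18; payment $990.52; balance $6,933.66
Week 3: opening $6,933.66; interest $26.57 → $6,960.23; payment $994.31; balance $5,965.92
Week 4: opening $5,965.92; interest $26.57 → $5,992.49; payment $998.74; balance $4,993.75
Week 5: opening $4,993.75; interest $26.57 → $5,020.32; payment $1,004.06; balance $4,016.26
Week 6: opening $4,016.26; interest $26.57 → $4,042.83; payment $1,010.70; balance $3,032.13
Week 7: opening $3,032.13; interest $26.57 → $3,058.70; payment $1,019.56; balance $2,039.14
Week 8: opening $2,039.14; interest $26.57 → $2,065.71; payment $1,032.85; balance $1,032.86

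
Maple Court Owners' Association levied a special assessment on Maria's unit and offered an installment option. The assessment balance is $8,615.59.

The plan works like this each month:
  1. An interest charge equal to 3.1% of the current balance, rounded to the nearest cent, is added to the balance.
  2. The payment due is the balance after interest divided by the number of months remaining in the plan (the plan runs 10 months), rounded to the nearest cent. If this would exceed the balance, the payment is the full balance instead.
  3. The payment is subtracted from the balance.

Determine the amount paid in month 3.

$944.19

Month 1: $8,615.59 +$267.08 interest = $8,882.67; pay $888.27 → $7,994.40
Month 2: $7,994.40 +$247.83 interest = $8,242.23; pay $915.80 → $7,326.43
Month 3: $7,326.43 +$227.12 interest = $7,553.55; pay $944.19 → $6,609.36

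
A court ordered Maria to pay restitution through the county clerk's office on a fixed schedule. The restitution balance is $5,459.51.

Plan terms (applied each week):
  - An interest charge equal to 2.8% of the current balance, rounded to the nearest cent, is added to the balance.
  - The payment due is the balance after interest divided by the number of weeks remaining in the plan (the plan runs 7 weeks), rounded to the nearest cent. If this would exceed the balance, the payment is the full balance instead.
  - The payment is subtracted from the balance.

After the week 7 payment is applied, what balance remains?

$0.00

Week 1: opening $5,459.51; interest $152.87 → $5,612.38; payment $801.77; balance $4,810.61
Week 2: opening $4,810.61; interest $134.70 → $4,945.31; payment $824.22; balance $4,121.09
Week 3: opening $4,121.09; interest $115.39 → $4,236.48; payment $847.30; balance $3,389.18
Week 4: opening $3,389.18; interest $94.90 → $3,484.08; payment $871.02; balance $2,613.06
Week 5: opening $2,613.06; interest $73.17 → $2,686.23; payment $895.41; balance $1,790.82
Week 6: opening $1,790.82; interest $50.14 → $1,840.96; payment $920.48; balance $920.48
Week 7: opening $920.48; interest $25.77 → $946.25; payment $946.25; balance $0.00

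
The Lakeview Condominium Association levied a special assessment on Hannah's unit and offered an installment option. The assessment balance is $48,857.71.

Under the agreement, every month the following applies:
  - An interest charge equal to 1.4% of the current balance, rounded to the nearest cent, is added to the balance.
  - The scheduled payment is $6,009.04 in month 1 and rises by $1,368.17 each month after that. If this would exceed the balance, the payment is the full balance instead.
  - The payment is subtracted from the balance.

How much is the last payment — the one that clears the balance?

$7,708.38

Month 1: opening $48,857.71; interest $684.01 → $49,541.72; payment $6,009.04; balance $43,532.68
Month 2: opening $43,532.68; interest $609.46 → $44,142.14; payment $7,377.21; balance $36,764.93
Month 3: opening $36,764.93; interest $514.71 → $37,279.64; payment $8,745.38; balance $28,534.26
Month 4: opening $28,534.26; interest $399.48 → $28,933.74; payment $10,113.55; balance $18,820.19
Month 5: opening $18,820.19; interest $263.48 → $19,083.67; payment $11,481.72; balance $7,601.95
Month 6: opening $7,601.95; interest $106.43 → $7,708.38; payment $7,708.38; balance $0.00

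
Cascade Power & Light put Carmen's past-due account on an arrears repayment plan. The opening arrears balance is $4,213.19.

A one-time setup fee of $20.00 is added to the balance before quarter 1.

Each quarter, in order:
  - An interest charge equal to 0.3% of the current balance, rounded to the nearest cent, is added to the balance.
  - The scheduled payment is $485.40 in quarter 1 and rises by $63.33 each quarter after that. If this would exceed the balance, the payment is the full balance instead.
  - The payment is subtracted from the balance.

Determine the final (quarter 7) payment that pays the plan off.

Quarter 1: $4,233.19 +$12.70 interest = $4,245.89; pay $485.40 → $3,760.49
Quarter 2: $3,760.49 +$11.28 interest = $3,771.77; pay $548.73 → $3,223.04
Quarter 3: $3,223.04 +$9.67 interest = $3,232.71; pay $612.06 → $2,620.65
Quarter 4: $2,620.65 +$7.86 interest = $2,628.51; pay $675.39 → $1,953.12
Quarter 5: $1,953.12 +$5.86 interest = $1,958.98; pay $738.72 → $1,220.26
Quarter 6: $1,220.26 +$3.66 interest = $1,223.92; pay $802.05 → $421.87
Quarter 7: $421.87 +$1.27 interest = $423.14; pay $423.14 → $0.00

$423.14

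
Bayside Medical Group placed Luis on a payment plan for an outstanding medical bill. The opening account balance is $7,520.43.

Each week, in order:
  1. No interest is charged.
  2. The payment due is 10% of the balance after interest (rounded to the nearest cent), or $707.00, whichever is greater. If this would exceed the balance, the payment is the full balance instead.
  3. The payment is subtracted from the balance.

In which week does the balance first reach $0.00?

Week 1: opening $7,520.43; payment $752.04; balance $6,768.39
Week 2: opening $6,768.39; payment $707.00; balance $6,061.39
Week 3: opening $6,061.39; payment $707.00; balance $5,354.39
Week 4: opening $5,354.39; payment $707.00; balance $4,647.39
Week 5: opening $4,647.39; payment $707.00; balance $3,940.39
Week 6: opening $3,940.39; payment $707.00; balance $3,233.39
Week 7: opening $3,233.39; payment $707.00; balance $2,526.39
Week 8: opening $2,526.39; payment $707.00; balance $1,819.39
Week 9: opening $1,819.39; payment $707.00; balance $1,112.39
Week 10: opening $1,112.39; payment $707.00; balance $405.39
Week 11: opening $405.39; payment $405.39; balance $0.00
Balance reaches $0.00 in week 11.

11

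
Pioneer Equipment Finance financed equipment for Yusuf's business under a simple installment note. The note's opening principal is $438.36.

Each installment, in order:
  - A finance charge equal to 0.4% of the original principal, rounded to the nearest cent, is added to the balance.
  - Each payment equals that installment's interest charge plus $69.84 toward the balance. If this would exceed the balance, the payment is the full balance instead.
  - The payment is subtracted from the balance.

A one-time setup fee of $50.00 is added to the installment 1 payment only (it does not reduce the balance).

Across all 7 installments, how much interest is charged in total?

Installment 1: opening $438.36; interest $1.75 → $440.11; payment $71.59 (+ $50.00 fee); balance $368.52
Installment 2: opening $368.52; interest $1.75 → $370.27; payment $71.59; balance $298.68
Installment 3: opening $298.68; interest $1.75 → $300.43; payment $71.59; balance $228.84
Installment 4: opening $228.84; interest $1.75 → $230.59; payment $71.59; balance $159.00
Installment 5: opening $159.00; interest $1.75 → $160.75; payment $71.59; balance $89.16
Installment 6: opening $89.16; interest $1.75 → $90.91; payment $71.59; balance $19.32
Installment 7: opening $19.32; interest $1.75 → $21.07; payment $21.07; balance $0.00
Total interest: $1.75 + $1.75 + $1.75 + $1.75 + $1.75 + $1.75 + $1.75 = $12.25

$12.25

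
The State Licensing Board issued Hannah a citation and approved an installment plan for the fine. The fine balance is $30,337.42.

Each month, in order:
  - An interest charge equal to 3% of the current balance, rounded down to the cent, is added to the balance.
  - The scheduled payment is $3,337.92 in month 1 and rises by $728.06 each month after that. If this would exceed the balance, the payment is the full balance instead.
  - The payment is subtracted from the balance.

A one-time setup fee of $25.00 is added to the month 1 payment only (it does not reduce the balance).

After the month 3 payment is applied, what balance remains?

Month 1: opening $30,337.42; interest $910.12 → $31,247.54; payment $3,337.92 (+ $25.00 fee); balance $27,909.62
Month 2: opening $27,909.62; interest $837.28 → $28,746.90; payment $4,065.98; balance $24,680.92
Month 3: opening $24,680.92; interest $740.42 → $25,421.34; payment $4,794.04; balance $20,627.30

$20,627.30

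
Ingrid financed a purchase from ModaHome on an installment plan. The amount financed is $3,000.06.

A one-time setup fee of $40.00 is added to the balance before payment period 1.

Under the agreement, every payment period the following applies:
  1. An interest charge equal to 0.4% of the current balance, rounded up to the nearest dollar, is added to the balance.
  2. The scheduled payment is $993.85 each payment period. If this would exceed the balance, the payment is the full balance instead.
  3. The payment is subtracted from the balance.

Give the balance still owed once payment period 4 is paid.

Payment period 1: opening $3,040.06; interest $13.00 → $3,053.06; payment $993.85; balance $2,059.21
Payment period 2: opening $2,059.21; interest $9.00 → $2,068.21; payment $993.85; balance $1,074.36
Payment period 3: opening $1,074.36; interest $5.00 → $1,079.36; payment $993.85; balance $85.51
Payment period 4: opening $85.51; interest $1.00 → $86.51; payment $86.51; balance $0.00

$0.00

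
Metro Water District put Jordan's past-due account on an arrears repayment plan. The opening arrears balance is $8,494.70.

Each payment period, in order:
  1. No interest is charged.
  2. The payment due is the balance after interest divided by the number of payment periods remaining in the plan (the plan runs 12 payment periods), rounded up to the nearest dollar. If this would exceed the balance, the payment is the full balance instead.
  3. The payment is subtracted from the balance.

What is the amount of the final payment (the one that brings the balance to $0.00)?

$706.70

Payment period 1: opening $8,494.70; payment $708.00; balance $7,786.70
Payment period 2: opening $7,786.70; payment $708.00; balance $7,078.70
Payment period 3: opening $7,078.70; payment $708.00; balance $6,370.70
Payment period 4: opening $6,370.70; payment $708.00; balance $5,662.70
Payment period 5: opening $5,662.70; payment $708.00; balance $4,954.70
Payment period 6: opening $4,954.70; payment $708.00; balance $4,246.70
Payment period 7: opening $4,246.70; payment $708.00; balance $3,538.70
Payment period 8: opening $3,538.70; payment $708.00; balance $2,830.70
Payment period 9: opening $2,830.70; payment $708.00; balance $2,122.70
Payment period 10: opening $2,122.70; payment $708.00; balance $1,414.70
Payment period 11: opening $1,414.70; payment $708.00; balance $706.70
Payment period 12: opening $706.70; payment $706.70; balance $0.00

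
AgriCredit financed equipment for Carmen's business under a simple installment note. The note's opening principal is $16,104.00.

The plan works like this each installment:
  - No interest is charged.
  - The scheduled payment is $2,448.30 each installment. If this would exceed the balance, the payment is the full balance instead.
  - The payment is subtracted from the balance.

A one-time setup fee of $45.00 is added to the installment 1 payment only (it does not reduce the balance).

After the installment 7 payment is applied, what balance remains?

$0.00

Installment 1: opening $16,104.00; payment $2,448.30 (+ $45.00 fee); balance $13,655.70
Installment 2: opening $13,655.70; payment $2,448.30; balance $11,207.40
Installment 3: opening $11,207.40; payment $2,448.30; balance $8,759.10
Installment 4: opening $8,759.10; payment $2,448.30; balance $6,310.80
Installment 5: opening $6,310.80; payment $2,448.30; balance $3,862.50
Installment 6: opening $3,862.50; payment $2,448.30; balance $1,414.20
Installment 7: opening $1,414.20; payment $1,414.20; balance $0.00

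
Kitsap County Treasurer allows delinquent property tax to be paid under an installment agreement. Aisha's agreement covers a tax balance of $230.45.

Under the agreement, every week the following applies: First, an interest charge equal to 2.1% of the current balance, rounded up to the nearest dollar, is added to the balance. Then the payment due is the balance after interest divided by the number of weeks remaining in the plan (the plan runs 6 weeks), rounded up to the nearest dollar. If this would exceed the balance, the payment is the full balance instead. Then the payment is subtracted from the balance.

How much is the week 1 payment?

$40.00

Week 1: opening $230.45; interest $5.00 → $235.45; payment $40.00; balance $195.45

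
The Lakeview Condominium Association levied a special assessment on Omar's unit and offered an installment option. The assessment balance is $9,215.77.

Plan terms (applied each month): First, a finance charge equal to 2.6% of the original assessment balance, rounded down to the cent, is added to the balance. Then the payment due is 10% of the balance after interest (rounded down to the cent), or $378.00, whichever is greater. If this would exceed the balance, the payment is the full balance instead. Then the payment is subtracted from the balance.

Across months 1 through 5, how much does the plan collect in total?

Month 1: opening $9,215.77; interest $239.61 → $9,455.38; payment $945.53; balance $8,509.85
Month 2: opening $8,509.85; interest $239.61 → $8,749.46; payment $874.94; balance $7,874.52
Month 3: opening $7,874.52; interest $239.61 → $8,114.13; payment $811.41; balance $7,302.72
Month 4: opening $7,302.72; interest $239.61 → $7,542.33; payment $754.23; balance $6,788.10
Month 5: opening $6,788.10; interest $239.61 → $7,027.71; payment $702.77; balance $6,324.94
Total paid: $4,088.88

$4,088.88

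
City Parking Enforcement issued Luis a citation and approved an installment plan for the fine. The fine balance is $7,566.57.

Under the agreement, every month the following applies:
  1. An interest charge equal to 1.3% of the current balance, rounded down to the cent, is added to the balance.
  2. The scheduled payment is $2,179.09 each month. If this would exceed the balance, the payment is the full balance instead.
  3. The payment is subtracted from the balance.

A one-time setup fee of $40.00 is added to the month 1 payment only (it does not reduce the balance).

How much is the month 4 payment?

$1,259.03

Month 1: opening $7,566.57; interest $98.36 → $7,664.93; payment $2,179.09 (+ $40.00 fee); balance $5,485.84
Month 2: opening $5,485.84; interest $71.31 → $5,557.15; payment $2,179.09; balance $3,378.06
Month 3: opening $3,378.06; interest $43.91 → $3,421.97; payment $2,179.09; balance $1,242.88
Month 4: opening $1,242.88; interest $16.15 → $1,259.03; payment $1,259.03; balance $0.00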